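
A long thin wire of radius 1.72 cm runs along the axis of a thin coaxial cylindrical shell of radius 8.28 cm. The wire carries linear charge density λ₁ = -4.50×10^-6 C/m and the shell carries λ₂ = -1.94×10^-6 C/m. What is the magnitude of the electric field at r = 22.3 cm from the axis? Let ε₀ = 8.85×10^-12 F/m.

By cylindrical symmetry E is radial; use a coaxial Gaussian cylinder of radius 22.3 cm and length L (r > 8.28 cm, enclosing both).
λ_enc = λ₁ + λ₂ = (-4.50×10^-6) + (-1.94×10^-6) = -6.44×10^-6 C/m.
By Gauss's law (flux through the curved wall only), E·2πrL = λ_enc L/ε₀.
E = |λ_enc|/(2πε₀r) = (6.44×10^-6)/(2π·8.85×10^-12·0.223) = 5.19×10^5 N/C.

E = 5.19×10^5 V/m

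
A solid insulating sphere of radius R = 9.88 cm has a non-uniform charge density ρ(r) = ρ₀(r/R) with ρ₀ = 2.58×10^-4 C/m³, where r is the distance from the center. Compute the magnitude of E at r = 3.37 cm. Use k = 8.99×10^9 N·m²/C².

Use a concentric Gaussian sphere at r = 3.37 cm (r < R).
Integrate the density: Q_enc = 4π ∫₀^r ρ₀(r'/R)^1 r'² dr' = 4πρ₀ r^4/(4·R) = 1.058×10^-8 C.
Applying ∮E·dA = Q_enc/ε₀ with Φ = E(4πr²):
E = k|Q_enc|/r² = (8.99×10^9)(1.058×10^-8)/(0.0337)² = 8.38×10^4 N/C.

E ≈ 8.38×10^4 N/C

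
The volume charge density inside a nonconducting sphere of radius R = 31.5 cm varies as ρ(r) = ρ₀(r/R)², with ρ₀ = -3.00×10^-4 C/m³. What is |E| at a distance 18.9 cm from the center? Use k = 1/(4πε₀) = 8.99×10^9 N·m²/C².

E ≈ 4.61×10^5 V/m

By spherical symmetry E is radial; choose a Gaussian sphere of radius r = 18.9 cm (r < R).
Q_enc = ∫₀^r ρ(r')·4πr'² dr' = (4πρ₀/R²) ∫₀^r r'^4 dr' = 4πρ₀ r^5/(5·R²) = -1.833×10^-6 C.
By Gauss's law, ∮E·dA = E·4πr² = Q_enc/ε₀.
E = k|Q_enc|/r² = (8.99×10^9)(1.833e-6)/(0.189)² = 4.61×10^5 N/C.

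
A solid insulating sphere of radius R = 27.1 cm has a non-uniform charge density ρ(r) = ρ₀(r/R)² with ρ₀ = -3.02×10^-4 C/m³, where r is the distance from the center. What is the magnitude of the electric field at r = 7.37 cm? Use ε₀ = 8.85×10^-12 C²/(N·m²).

3.72×10^4 N/C

By spherical symmetry E is radial; choose a Gaussian sphere of radius r = 7.37 cm (r < R).
Integrate the density: Q_enc = 4π ∫₀^r ρ₀(r'/R)^2 r'² dr' = 4πρ₀ r^5/(5·R²) = -2.247e-8 C.
By Gauss's law, ∮E·dA = E·4πr² = Q_enc/ε₀.
E = |Q_enc|/(4πε₀r²) = (2.247e-8)/(4π·8.85×10^-12·(0.0737)²) = 3.72e4 N/C.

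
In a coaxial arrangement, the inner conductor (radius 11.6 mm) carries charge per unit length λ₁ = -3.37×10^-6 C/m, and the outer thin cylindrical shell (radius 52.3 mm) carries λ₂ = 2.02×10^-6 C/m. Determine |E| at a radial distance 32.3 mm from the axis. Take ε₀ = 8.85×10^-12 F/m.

Choose a coaxial cylinder of radius r = 32.3 mm (arbitrary length L) as the Gaussian surface (between the conductors, 11.6 mm < r < 52.3 mm).
Only the inner wire is enclosed; the outer shell contributes nothing inside itself. λ_enc = λ₁ = -3.37e-6 C/m.
Applying ∮E·dA = Q_enc/ε₀ with the end caps contributing no flux:
E = |λ_enc|/(2πε₀r) = (3.37e-6)/(2π·8.85×10^-12·0.0323) = 1.88×10^6 N/C.

|E| ≈ 1.88×10^6 N/C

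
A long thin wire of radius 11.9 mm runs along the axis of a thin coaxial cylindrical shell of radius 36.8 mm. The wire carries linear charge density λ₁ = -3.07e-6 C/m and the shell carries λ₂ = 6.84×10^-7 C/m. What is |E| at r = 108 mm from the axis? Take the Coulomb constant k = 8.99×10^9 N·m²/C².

|E| = 3.97×10^5 N/C

Choose a coaxial cylinder of radius r = 108 mm (arbitrary length L) as the Gaussian surface (r > 36.8 mm, enclosing both).
λ_enc = λ₁ + λ₂ = (-3.07×10^-6) + (6.84e-7) = -2.386e-6 C/m.
Gauss's law: E·2πrL = λ_enc L/ε₀.
E = 2k|λ_enc|/r = 2(8.99×10^9)(2.386×10^-6)/(0.108) = 3.97×10^5 N/C.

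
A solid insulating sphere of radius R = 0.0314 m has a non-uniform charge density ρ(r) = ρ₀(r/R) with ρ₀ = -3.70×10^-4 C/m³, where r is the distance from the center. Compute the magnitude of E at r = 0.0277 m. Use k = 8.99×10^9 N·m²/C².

E = 2.55×10^5 V/m

Use a concentric Gaussian sphere at r = 0.0277 m (r < R).
Integrate the density: Q_enc = 4π ∫₀^r ρ₀(r'/R)^1 r'² dr' = 4πρ₀ r^4/(4·R) = -2.179×10^-8 C.
Since E is radial and uniform over the Gaussian sphere, Φ = E·4πr² = Q_enc/ε₀.
E = k|Q_enc|/r² = (8.99×10^9)(2.179×10^-8)/(0.0277)² = 2.55×10^5 N/C.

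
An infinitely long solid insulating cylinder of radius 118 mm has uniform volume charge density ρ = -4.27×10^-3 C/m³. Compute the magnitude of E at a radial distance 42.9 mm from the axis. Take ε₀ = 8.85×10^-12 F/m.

|E| ≈ 1.03e7 N/C

Choose a coaxial cylinder of radius r = 42.9 mm (arbitrary length L) as the Gaussian surface (r < R).
Enclosed charge per unit length: λ_enc = ρ·πr² = (-4.27e-3)π(0.0429)² = -2.469e-5 C/m.
Gauss's law: E·2πrL = λ_enc L/ε₀.
E = |λ_enc|/(2πε₀r) = (2.469×10^-5)/(2π·8.85×10^-12·0.0429) = 1.03e7 N/C.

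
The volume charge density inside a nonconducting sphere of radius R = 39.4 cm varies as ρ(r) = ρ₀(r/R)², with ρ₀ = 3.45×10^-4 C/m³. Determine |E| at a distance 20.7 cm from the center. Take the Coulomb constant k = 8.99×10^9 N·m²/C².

|E| = 4.45e5 V/m

Take a concentric spherical Gaussian surface of radius r = 20.7 cm (r < R).
Integrate the density: Q_enc = 4π ∫₀^r ρ₀(r'/R)^2 r'² dr' = 4πρ₀ r^5/(5·R²) = 2.123e-6 C.
By Gauss's law, ∮E·dA = E·4πr² = Q_enc/ε₀.
E = k|Q_enc|/r² = (8.99×10^9)(2.123e-6)/(0.207)² = 4.45×10^5 N/C.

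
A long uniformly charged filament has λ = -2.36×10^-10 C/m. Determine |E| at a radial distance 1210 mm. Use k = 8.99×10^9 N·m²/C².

E = 3.51 N/C

Take a coaxial cylindrical Gaussian surface of radius r = 1210 mm and length L.
Q_enc = λL, so λ_enc = -2.36e-10 C/m.
Applying ∮E·dA = Q_enc/ε₀ with the end caps contributing no flux:
E = 2k|λ_enc|/r = 2(8.99×10^9)(2.36e-10)/(1.21) = 3.51 N/C.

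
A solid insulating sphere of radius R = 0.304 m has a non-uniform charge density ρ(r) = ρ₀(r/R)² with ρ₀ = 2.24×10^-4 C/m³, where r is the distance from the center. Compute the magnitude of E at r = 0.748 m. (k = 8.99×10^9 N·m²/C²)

|E| ≈ 2.54e5 N/C

Use a concentric Gaussian sphere at r = 0.748 m (r > R, all charge enclosed).
Q_enc = 4π ∫₀^R ρ₀(r'/R)^2 r'² dr' = 4πρ₀R³/5 = 1.582e-5 C.
Gauss's law: E·4πr² = Q_enc/ε₀.
E = k|Q_enc|/r² = (8.99×10^9)(1.582e-5)/(0.748)² = 2.54×10^5 N/C.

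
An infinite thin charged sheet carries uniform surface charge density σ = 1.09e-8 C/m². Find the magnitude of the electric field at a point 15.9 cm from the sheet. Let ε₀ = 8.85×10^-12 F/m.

Choose a cylindrical pillbox piercing the sheet, end faces (area A) parallel to it.
Flux Φ = 2EA and Q_enc = σA, so 2EA = σA/ε₀ ⇒ E = |σ|/(2ε₀), independent of distance.
E = |σ|/(2ε₀) = (1.09e-8)/(2·8.85×10^-12) = 616 N/C.

E = 616 N/C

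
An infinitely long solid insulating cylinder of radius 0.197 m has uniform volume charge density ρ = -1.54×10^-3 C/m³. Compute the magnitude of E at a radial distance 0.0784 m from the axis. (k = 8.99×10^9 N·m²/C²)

Choose a coaxial cylinder of radius r = 0.0784 m (arbitrary length L) as the Gaussian surface (r < R).
Charge inside radius r per length L is ρ·πr²·L, so λ_enc = ρπr² = -2.974e-5 C/m.
Since E is radial and uniform over the curved surface, Φ = E·2πrL = Q_enc/ε₀ = λ_enc L/ε₀.
E = 2k|λ_enc|/r = 2(8.99×10^9)(2.974×10^-5)/(0.0784) = 6.82×10^6 N/C.

|E| ≈ 6.82×10^6 N/C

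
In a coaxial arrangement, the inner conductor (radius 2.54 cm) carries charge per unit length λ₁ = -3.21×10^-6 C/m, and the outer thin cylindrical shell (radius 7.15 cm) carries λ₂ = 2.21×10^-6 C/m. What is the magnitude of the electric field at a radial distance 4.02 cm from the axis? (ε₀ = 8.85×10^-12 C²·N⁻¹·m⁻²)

Take a coaxial cylindrical Gaussian surface of radius r = 4.02 cm and length L (between the conductors, 2.54 cm < r < 7.15 cm).
The shell at 7.15 cm lies outside the Gaussian surface, so λ_enc = λ₁ = -3.21×10^-6 C/m.
By Gauss's law (flux through the curved wall only), E·2πrL = λ_enc L/ε₀.
E = |λ_enc|/(2πε₀r) = (3.21e-6)/(2π·8.85×10^-12·0.0402) = 1.44×10^6 N/C.

E = 1.44×10^6 N/C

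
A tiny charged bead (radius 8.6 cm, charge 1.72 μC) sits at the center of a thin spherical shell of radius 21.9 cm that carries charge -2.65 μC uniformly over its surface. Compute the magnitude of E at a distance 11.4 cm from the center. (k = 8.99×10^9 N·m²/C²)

Use a concentric Gaussian sphere at r = 11.4 cm (between the bodies, 8.6 cm < r < 21.9 cm).
Only the inner charge is enclosed; the outer shell contributes nothing inside itself. Q_enc = 1.72 μC = 1.72e-6 C.
Since E is radial and uniform over the Gaussian sphere, Φ = E·4πr² = Q_enc/ε₀.
E = k|Q_enc|/r² = (8.99×10^9)(1.72e-6)/(0.114)² = 1.19×10^6 N/C.

E ≈ 1.19×10^6 N/C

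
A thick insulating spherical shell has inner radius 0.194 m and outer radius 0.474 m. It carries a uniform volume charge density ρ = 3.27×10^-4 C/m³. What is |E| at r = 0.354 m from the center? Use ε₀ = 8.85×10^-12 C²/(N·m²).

Take a concentric spherical Gaussian surface of radius r = 0.354 m (within the shell material, 0.194 m < r < 0.474 m).
Only the shell between 0.194 m and r is enclosed: Q_enc = ρ·(4π/3)(r³ − a³) = (3.27e-4)·(4π/3)·((0.354)³ − (0.194)³) = 5.076e-5 C.
Since E is radial and uniform over the Gaussian sphere, Φ = E·4πr² = Q_enc/ε₀.
E = |Q_enc|/(4πε₀r²) = (5.076e-5)/(4π·8.85×10^-12·(0.354)²) = 3.64×10^6 N/C.

|E| ≈ 3.64e6 N/C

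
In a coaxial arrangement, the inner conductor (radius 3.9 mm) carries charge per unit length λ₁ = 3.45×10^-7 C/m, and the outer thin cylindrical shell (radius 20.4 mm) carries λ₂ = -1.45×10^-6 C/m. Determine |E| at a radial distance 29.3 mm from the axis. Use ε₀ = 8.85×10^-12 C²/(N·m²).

Take a coaxial cylindrical Gaussian surface of radius r = 29.3 mm and length L (r > 20.4 mm, enclosing both).
λ_enc = λ₁ + λ₂ = (3.45×10^-7) + (-1.45×10^-6) = -1.105×10^-6 C/m.
Gauss's law: E·2πrL = λ_enc L/ε₀.
E = |λ_enc|/(2πε₀r) = (1.105×10^-6)/(2π·8.85×10^-12·0.0293) = 6.78×10^5 N/C.

6.78×10^5 N/C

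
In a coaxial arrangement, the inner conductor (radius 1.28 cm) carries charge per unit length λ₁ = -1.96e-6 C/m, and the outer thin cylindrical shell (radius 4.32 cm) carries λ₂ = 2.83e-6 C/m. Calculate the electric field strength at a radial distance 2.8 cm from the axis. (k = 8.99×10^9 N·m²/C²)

Coaxial Gaussian cylinder, radius r = 2.8 cm, length L (between the conductors, 1.28 cm < r < 4.32 cm).
Only the inner wire is enclosed; the outer shell contributes nothing inside itself. λ_enc = λ₁ = -1.96×10^-6 C/m.
Applying ∮E·dA = Q_enc/ε₀ with the end caps contributing no flux:
E = 2k|λ_enc|/r = 2(8.99×10^9)(1.96×10^-6)/(0.028) = 1.26×10^6 N/C.

|E| ≈ 1.26×10^6 V/m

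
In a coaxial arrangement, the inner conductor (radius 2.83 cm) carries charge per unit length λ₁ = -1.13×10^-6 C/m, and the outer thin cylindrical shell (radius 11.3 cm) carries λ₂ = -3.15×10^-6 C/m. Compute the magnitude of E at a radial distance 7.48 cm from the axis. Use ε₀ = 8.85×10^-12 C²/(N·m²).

|E| ≈ 2.72×10^5 V/m

Choose a coaxial cylinder of radius r = 7.48 cm (arbitrary length L) as the Gaussian surface (between the conductors, 2.83 cm < r < 11.3 cm).
Only the inner wire is enclosed; the outer shell contributes nothing inside itself. λ_enc = λ₁ = -1.13×10^-6 C/m.
Gauss's law: E·2πrL = λ_enc L/ε₀.
E = |λ_enc|/(2πε₀r) = (1.13×10^-6)/(2π·8.85×10^-12·0.0748) = 2.72×10^5 N/C.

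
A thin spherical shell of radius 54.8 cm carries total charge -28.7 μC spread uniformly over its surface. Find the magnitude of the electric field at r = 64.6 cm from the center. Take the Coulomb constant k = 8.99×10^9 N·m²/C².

E ≈ 6.18×10^5 V/m

Use a concentric Gaussian sphere at r = 64.6 cm (r > 54.8 cm).
The entire shell is enclosed: Q_enc = -2.87e-5 C.
Applying ∮E·dA = Q_enc/ε₀ with Φ = E(4πr²):
E = k|Q_enc|/r² = (8.99×10^9)(2.87e-5)/(0.646)² = 6.18×10^5 N/C.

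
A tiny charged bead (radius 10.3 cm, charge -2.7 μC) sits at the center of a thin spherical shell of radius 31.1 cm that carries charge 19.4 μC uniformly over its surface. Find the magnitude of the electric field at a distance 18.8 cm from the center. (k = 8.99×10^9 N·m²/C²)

By spherical symmetry E is radial; choose a Gaussian sphere of radius r = 18.8 cm (between the bodies, 10.3 cm < r < 31.1 cm).
Only the inner charge is enclosed; the outer shell contributes nothing inside itself. Q_enc = -2.7 μC = -2.70×10^-6 C.
By Gauss's law, ∮E·dA = E·4πr² = Q_enc/ε₀.
E = k|Q_enc|/r² = (8.99×10^9)(2.70×10^-6)/(0.188)² = 6.87×10^5 N/C.

|E| ≈ 6.87×10^5 N/C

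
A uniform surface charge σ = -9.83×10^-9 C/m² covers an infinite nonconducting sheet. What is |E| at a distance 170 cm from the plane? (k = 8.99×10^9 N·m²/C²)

|E| ≈ 555 V/m

Choose a cylindrical pillbox piercing the sheet, end faces (area A) parallel to it.
Only the two end caps contribute flux: Φ = 2EA. With Q_enc = σA, Gauss's law gives E = |σ|/(2ε₀).
E = 2πk|σ| = 2π(8.99×10^9)(9.83×10^-9) = 555 N/C.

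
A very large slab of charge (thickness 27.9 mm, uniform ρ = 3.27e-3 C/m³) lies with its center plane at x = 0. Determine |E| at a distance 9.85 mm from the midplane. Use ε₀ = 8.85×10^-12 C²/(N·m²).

E = 3.64×10^6 V/m

By symmetry E is perpendicular to the slab. A Gaussian pillbox from −9.85 mm to +9.85 mm (face area A) lies entirely within the slab.
Q_enc = ρ·(2x)·A and flux = 2EA, so 2EA = 2ρxA/ε₀ ⇒ E = |ρ|x/ε₀.
E = (3.27×10^-3)(0.00985)/(8.85×10^-12) = 3.64e6 N/C.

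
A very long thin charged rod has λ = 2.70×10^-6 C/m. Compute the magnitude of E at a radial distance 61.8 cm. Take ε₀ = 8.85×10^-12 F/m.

Choose a coaxial cylinder of radius r = 61.8 cm (arbitrary length L) as the Gaussian surface.
Q_enc = λL, so λ_enc = 2.70×10^-6 C/m.
Applying ∮E·dA = Q_enc/ε₀ with the end caps contributing no flux:
E = |λ_enc|/(2πε₀r) = (2.70×10^-6)/(2π·8.85×10^-12·0.618) = 7.86×10^4 N/C.

|E| = 7.86e4 V/m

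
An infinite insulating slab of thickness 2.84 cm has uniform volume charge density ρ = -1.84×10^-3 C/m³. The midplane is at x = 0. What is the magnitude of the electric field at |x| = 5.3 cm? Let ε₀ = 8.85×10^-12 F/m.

|E| ≈ 2.95×10^6 N/C

The point |x| = 5.3 cm lies outside the slab (half-thickness 0.0142 m). A symmetric pillbox spanning the full slab encloses Q_enc = ρ·d·A.
Flux = 2EA ⇒ E = |ρ|d/(2ε₀), independent of distance outside.
E = (1.84×10^-3)(0.0284)/(2·8.85×10^-12) = 2.95×10^6 N/C.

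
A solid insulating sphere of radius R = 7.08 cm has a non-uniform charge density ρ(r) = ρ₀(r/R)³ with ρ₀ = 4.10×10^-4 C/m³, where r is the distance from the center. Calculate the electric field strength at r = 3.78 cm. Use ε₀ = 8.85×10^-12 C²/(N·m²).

E = 4.44×10^4 N/C

Symmetry ⇒ E = E(r) r̂. Gaussian sphere of radius r = 3.78 cm (r < R).
Q_enc = ∫₀^r ρ(r')·4πr'² dr' = (4πρ₀/R³) ∫₀^r r'^5 dr' = 4πρ₀ r^6/(6·R³) = 7.058×10^-9 C.
Since E is radial and uniform over the Gaussian sphere, Φ = E·4πr² = Q_enc/ε₀.
E = |Q_enc|/(4πε₀r²) = (7.058×10^-9)/(4π·8.85×10^-12·(0.0378)²) = 4.44×10^4 N/C.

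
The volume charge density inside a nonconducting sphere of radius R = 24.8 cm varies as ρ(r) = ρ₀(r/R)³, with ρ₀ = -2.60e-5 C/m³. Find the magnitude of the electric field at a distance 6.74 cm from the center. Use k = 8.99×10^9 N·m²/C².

By spherical symmetry E is radial; choose a Gaussian sphere of radius r = 6.74 cm (r < R).
Q_enc = ∫₀^r ρ(r')·4πr'² dr' = (4πρ₀/R³) ∫₀^r r'^5 dr' = 4πρ₀ r^6/(6·R³) = -3.347e-10 C.
Applying ∮E·dA = Q_enc/ε₀ with Φ = E(4πr²):
E = k|Q_enc|/r² = (8.99×10^9)(3.347×10^-10)/(0.0674)² = 662 N/C.

E = 662 V/m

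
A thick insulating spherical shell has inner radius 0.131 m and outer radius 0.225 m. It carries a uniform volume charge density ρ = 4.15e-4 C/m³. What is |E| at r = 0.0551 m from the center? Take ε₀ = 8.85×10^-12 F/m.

E = 0

By spherical symmetry E is radial; choose a Gaussian sphere of radius r = 0.0551 m (r < 0.131 m, inside the empty cavity).
Q_enc = 0 (all charge lies at larger r); Gauss's law gives E = 0.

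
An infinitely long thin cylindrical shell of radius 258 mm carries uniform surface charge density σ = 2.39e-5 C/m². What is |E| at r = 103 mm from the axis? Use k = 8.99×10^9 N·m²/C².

Coaxial Gaussian cylinder, radius r = 103 mm, length L (r < 258 mm, inside the shell).
No charge is enclosed, so Gauss's law gives E·2πrL = 0 ⇒ E = 0.

|E| = 0 V/m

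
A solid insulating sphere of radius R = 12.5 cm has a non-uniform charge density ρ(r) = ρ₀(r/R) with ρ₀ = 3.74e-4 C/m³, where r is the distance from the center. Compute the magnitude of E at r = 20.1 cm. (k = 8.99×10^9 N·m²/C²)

|E| ≈ 5.11e5 V/m

Take a concentric spherical Gaussian surface of radius r = 20.1 cm (r > R, all charge enclosed).
Q_enc = 4π ∫₀^R ρ₀(r'/R)^1 r'² dr' = 4πρ₀R³/4 = 2.295×10^-6 C.
Since E is radial and uniform over the Gaussian sphere, Φ = E·4πr² = Q_enc/ε₀.
E = k|Q_enc|/r² = (8.99×10^9)(2.295e-6)/(0.201)² = 5.11×10^5 N/C.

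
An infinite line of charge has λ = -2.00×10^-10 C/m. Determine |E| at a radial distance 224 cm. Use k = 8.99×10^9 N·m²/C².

|E| ≈ 1.61 N/C

Coaxial Gaussian cylinder, radius r = 224 cm, length L.
Q_enc = λL, so λ_enc = -2.00×10^-10 C/m.
Gauss's law: E·2πrL = λ_enc L/ε₀.
E = 2k|λ_enc|/r = 2(8.99×10^9)(2.00×10^-10)/(2.24) = 1.61 N/C.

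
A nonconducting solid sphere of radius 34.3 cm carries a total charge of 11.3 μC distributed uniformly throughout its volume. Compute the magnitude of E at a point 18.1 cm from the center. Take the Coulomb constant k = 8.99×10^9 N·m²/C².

E = 4.56e5 N/C

Symmetry ⇒ E = E(r) r̂. Gaussian sphere of radius r = 18.1 cm (r < R).
Only the charge within r is enclosed: Q_enc = Q·(r/R)³ = (11.3 μC)·(18.1 cm/34.3 cm)³ = 1.66×10^-6 C.
Applying ∮E·dA = Q_enc/ε₀ with Φ = E(4πr²):
E = k|Q_enc|/r² = (8.99×10^9)(1.66e-6)/(0.181)² = 4.56×10^5 N/C.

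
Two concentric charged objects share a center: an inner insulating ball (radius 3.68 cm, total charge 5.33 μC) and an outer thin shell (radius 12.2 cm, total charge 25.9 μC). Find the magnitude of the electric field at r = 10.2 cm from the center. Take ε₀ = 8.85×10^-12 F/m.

|E| ≈ 4.61×10^6 N/C

Symmetry ⇒ E = E(r) r̂. Gaussian sphere of radius r = 10.2 cm (between the bodies, 3.68 cm < r < 12.2 cm).
Only the inner charge is enclosed; the outer shell contributes nothing inside itself. Q_enc = 5.33 μC = 5.33e-6 C.
Since E is radial and uniform over the Gaussian sphere, Φ = E·4πr² = Q_enc/ε₀.
E = |Q_enc|/(4πε₀r²) = (5.33×10^-6)/(4π·8.85×10^-12·(0.102)²) = 4.61×10^6 N/C.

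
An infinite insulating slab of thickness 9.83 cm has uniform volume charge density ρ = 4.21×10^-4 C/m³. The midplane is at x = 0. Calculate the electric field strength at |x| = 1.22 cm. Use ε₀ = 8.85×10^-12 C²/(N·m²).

E ≈ 5.80e5 N/C

By symmetry E is perpendicular to the slab. A Gaussian pillbox from −1.22 cm to +1.22 cm (face area A) lies entirely within the slab.
Q_enc = ρ·(2x)·A and flux = 2EA, so 2EA = 2ρxA/ε₀ ⇒ E = |ρ|x/ε₀.
E = (4.21e-4)(0.0122)/(8.85×10^-12) = 5.80×10^5 N/C.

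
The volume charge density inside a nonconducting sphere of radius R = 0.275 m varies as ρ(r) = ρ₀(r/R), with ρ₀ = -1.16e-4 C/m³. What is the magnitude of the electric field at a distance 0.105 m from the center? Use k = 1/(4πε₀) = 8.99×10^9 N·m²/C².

E ≈ 1.31e5 V/m

Symmetry ⇒ E = E(r) r̂. Gaussian sphere of radius r = 0.105 m (r < R).
Q_enc = ∫₀^r ρ(r')·4πr'² dr' = (4πρ₀/R) ∫₀^r r'^3 dr' = 4πρ₀ r^4/(4·R) = -1.611×10^-7 C.
Applying ∮E·dA = Q_enc/ε₀ with Φ = E(4πr²):
E = k|Q_enc|/r² = (8.99×10^9)(1.611e-7)/(0.105)² = 1.31×10^5 N/C.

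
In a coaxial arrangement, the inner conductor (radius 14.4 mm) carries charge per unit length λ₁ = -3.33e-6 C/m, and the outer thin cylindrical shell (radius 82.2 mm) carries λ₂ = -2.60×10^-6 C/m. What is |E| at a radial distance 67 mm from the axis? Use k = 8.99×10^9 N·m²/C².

Coaxial Gaussian cylinder, radius r = 67 mm, length L (between the conductors, 14.4 mm < r < 82.2 mm).
Only the inner wire is enclosed; the outer shell contributes nothing inside itself. λ_enc = λ₁ = -3.33e-6 C/m.
Gauss's law: E·2πrL = λ_enc L/ε₀.
E = 2k|λ_enc|/r = 2(8.99×10^9)(3.33×10^-6)/(0.067) = 8.94e5 N/C.

E = 8.94×10^5 N/C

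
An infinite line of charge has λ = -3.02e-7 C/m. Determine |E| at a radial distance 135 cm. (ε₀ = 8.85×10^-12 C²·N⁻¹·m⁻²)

E = 4.02×10^3 N/C

Coaxial Gaussian cylinder, radius r = 135 cm, length L.
Q_enc = λL, so λ_enc = -3.02×10^-7 C/m.
By Gauss's law (flux through the curved wall only), E·2πrL = λ_enc L/ε₀.
E = |λ_enc|/(2πε₀r) = (3.02×10^-7)/(2π·8.85×10^-12·1.35) = 4.02×10^3 N/C.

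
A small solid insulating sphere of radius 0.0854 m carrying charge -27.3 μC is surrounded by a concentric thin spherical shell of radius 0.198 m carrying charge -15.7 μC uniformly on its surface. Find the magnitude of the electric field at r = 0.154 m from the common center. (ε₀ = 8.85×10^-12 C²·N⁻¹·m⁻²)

Take a concentric spherical Gaussian surface of radius r = 0.154 m (between the bodies, 0.0854 m < r < 0.198 m).
Only the inner charge is enclosed; the outer shell contributes nothing inside itself. Q_enc = -27.3 μC = -2.73e-5 C.
Gauss's law: E·4πr² = Q_enc/ε₀.
E = |Q_enc|/(4πε₀r²) = (2.73×10^-5)/(4π·8.85×10^-12·(0.154)²) = 1.04×10^7 N/C.

E ≈ 1.04×10^7 N/C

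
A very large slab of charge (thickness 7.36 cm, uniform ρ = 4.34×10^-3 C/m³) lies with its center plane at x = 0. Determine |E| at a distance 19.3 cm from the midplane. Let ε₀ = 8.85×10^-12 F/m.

E ≈ 1.80e7 V/m

The point |x| = 19.3 cm lies outside the slab (half-thickness 0.0368 m). A symmetric pillbox spanning the full slab encloses Q_enc = ρ·d·A.
Flux = 2EA ⇒ E = |ρ|d/(2ε₀), independent of distance outside.
E = (4.34×10^-3)(0.0736)/(2·8.85×10^-12) = 1.80×10^7 N/C.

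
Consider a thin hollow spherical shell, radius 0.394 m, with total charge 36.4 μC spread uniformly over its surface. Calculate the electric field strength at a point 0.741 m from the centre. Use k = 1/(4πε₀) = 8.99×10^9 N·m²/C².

Use a concentric Gaussian sphere at r = 0.741 m (r > 0.394 m).
The entire shell is enclosed: Q_enc = 3.64e-5 C.
By Gauss's law, ∮E·dA = E·4πr² = Q_enc/ε₀.
E = k|Q_enc|/r² = (8.99×10^9)(3.64e-5)/(0.741)² = 5.96e5 N/C.

|E| = 5.96e5 V/m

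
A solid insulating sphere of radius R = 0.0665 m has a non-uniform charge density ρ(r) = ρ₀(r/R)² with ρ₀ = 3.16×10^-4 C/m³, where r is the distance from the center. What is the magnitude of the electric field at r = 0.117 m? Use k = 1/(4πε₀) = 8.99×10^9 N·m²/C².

E ≈ 1.53×10^5 V/m

Symmetry ⇒ E = E(r) r̂. Gaussian sphere of radius r = 0.117 m (r > R, all charge enclosed).
Q_enc = 4π ∫₀^R ρ₀(r'/R)^2 r'² dr' = 4πρ₀R³/5 = 2.336e-7 C.
Applying ∮E·dA = Q_enc/ε₀ with Φ = E(4πr²):
E = k|Q_enc|/r² = (8.99×10^9)(2.336×10^-7)/(0.117)² = 1.53e5 N/C.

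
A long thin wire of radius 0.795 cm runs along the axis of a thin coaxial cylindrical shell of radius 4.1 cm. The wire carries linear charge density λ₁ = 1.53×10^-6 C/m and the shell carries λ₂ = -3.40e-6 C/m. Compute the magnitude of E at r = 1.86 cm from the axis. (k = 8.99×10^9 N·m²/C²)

E ≈ 1.48e6 V/m

Take a coaxial cylindrical Gaussian surface of radius r = 1.86 cm and length L (between the conductors, 0.795 cm < r < 4.1 cm).
Only the inner wire is enclosed; the outer shell contributes nothing inside itself. λ_enc = λ₁ = 1.53×10^-6 C/m.
Since E is radial and uniform over the curved surface, Φ = E·2πrL = Q_enc/ε₀ = λ_enc L/ε₀.
E = 2k|λ_enc|/r = 2(8.99×10^9)(1.53×10^-6)/(0.0186) = 1.48e6 N/C.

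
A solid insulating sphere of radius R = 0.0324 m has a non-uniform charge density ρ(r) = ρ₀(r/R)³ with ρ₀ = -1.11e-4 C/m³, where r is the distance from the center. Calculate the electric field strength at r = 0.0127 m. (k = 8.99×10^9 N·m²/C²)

Take a concentric spherical Gaussian surface of radius r = 0.0127 m (r < R).
Integrate the density: Q_enc = 4π ∫₀^r ρ₀(r'/R)^3 r'² dr' = 4πρ₀ r^6/(6·R³) = -2.868×10^-11 C.
Gauss's law: E·4πr² = Q_enc/ε₀.
E = k|Q_enc|/r² = (8.99×10^9)(2.868×10^-11)/(0.0127)² = 1.60×10^3 N/C.

1.60×10^3 N/C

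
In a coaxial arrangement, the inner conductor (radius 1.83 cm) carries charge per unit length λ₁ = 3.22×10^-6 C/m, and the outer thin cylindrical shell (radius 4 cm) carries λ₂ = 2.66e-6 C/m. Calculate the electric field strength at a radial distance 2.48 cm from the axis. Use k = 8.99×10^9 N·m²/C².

|E| ≈ 2.33e6 N/C

By cylindrical symmetry E is radial; use a coaxial Gaussian cylinder of radius 2.48 cm and length L (between the conductors, 1.83 cm < r < 4 cm).
The shell at 4 cm lies outside the Gaussian surface, so λ_enc = λ₁ = 3.22×10^-6 C/m.
By Gauss's law (flux through the curved wall only), E·2πrL = λ_enc L/ε₀.
E = 2k|λ_enc|/r = 2(8.99×10^9)(3.22×10^-6)/(0.0248) = 2.33×10^6 N/C.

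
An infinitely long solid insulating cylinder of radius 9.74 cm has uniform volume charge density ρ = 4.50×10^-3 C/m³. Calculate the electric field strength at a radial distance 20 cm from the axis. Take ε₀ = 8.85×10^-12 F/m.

E ≈ 1.21×10^7 V/m

Coaxial Gaussian cylinder, radius r = 20 cm, length L (r > 9.74 cm, full cross-section enclosed).
λ_enc = ρ·πR² = (4.50×10^-3)π(0.0974)² = 1.341×10^-4 C/m.
Applying ∮E·dA = Q_enc/ε₀ with the end caps contributing no flux:
E = |λ_enc|/(2πε₀r) = (1.341×10^-4)/(2π·8.85×10^-12·0.2) = 1.21e7 N/C.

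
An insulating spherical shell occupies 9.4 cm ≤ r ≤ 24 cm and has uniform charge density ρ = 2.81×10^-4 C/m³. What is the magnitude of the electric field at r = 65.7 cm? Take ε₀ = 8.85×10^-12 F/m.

3.19×10^5 N/C

Take a concentric spherical Gaussian surface of radius r = 65.7 cm (r > 24 cm, enclosing the whole shell).
Q_enc = ρ·(4π/3)(b³ − a³) = (2.81×10^-4)·(4π/3)·((0.24)³ − (0.094)³) = 1.529×10^-5 C.
By Gauss's law, ∮E·dA = E·4πr² = Q_enc/ε₀.
E = |Q_enc|/(4πε₀r²) = (1.529e-5)/(4π·8.85×10^-12·(0.657)²) = 3.19×10^5 N/C.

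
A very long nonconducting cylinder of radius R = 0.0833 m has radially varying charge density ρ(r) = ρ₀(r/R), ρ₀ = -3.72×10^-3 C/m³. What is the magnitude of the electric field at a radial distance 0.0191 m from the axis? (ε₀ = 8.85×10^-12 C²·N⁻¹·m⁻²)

|E| = 6.14×10^5 N/C

By cylindrical symmetry E is radial; use a coaxial Gaussian cylinder of radius 0.0191 m and length L (r < R).
Integrating ρ over the cross-section to radius r: λ_enc = (2πρ₀/R) ∫₀^r r'^2 dr' = 2πρ₀ r^3/(3·R) = -6.517e-7 C/m.
Since E is radial and uniform over the curved surface, Φ = E·2πrL = Q_enc/ε₀ = λ_enc L/ε₀.
E = |λ_enc|/(2πε₀r) = (6.517e-7)/(2π·8.85×10^-12·0.0191) = 6.14×10^5 N/C.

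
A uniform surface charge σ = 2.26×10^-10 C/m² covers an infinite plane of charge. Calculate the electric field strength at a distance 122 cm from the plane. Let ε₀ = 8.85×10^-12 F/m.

E = 12.8 N/C

By planar symmetry E is perpendicular to the sheet and uniform; use a Gaussian pillbox with flat faces of area A on each side of the sheet.
Only the two end caps contribute flux: Φ = 2EA. With Q_enc = σA, Gauss's law gives E = |σ|/(2ε₀).
E = |σ|/(2ε₀) = (2.26×10^-10)/(2·8.85×10^-12) = 12.8 N/C.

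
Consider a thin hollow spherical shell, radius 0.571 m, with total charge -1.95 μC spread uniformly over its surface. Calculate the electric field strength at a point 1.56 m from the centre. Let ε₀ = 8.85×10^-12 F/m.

E = 7.20×10^3 V/m

Take a concentric spherical Gaussian surface of radius r = 1.56 m (r > 0.571 m).
The entire shell is enclosed: Q_enc = -1.95×10^-6 C.
Since E is radial and uniform over the Gaussian sphere, Φ = E·4πr² = Q_enc/ε₀.
E = |Q_enc|/(4πε₀r²) = (1.95×10^-6)/(4π·8.85×10^-12·(1.56)²) = 7.20×10^3 N/C.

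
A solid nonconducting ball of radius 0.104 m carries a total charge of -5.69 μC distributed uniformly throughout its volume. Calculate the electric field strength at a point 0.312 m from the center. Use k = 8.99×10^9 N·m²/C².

Symmetry ⇒ E = E(r) r̂. Gaussian sphere of radius r = 0.312 m (r > R, so the entire charge is enclosed).
Q_enc = -5.69 μC = -5.69×10^-6 C.
Gauss's law: E·4πr² = Q_enc/ε₀.
E = k|Q_enc|/r² = (8.99×10^9)(5.69×10^-6)/(0.312)² = 5.25×10^5 N/C.

|E| = 5.25×10^5 N/C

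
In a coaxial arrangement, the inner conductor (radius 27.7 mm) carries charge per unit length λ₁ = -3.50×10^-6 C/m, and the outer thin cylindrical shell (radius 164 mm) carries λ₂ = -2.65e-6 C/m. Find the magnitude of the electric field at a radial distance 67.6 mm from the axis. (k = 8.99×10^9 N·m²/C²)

By cylindrical symmetry E is radial; use a coaxial Gaussian cylinder of radius 67.6 mm and length L (between the conductors, 27.7 mm < r < 164 mm).
Only the inner wire is enclosed; the outer shell contributes nothing inside itself. λ_enc = λ₁ = -3.50e-6 C/m.
Since E is radial and uniform over the curved surface, Φ = E·2πrL = Q_enc/ε₀ = λ_enc L/ε₀.
E = 2k|λ_enc|/r = 2(8.99×10^9)(3.50e-6)/(0.0676) = 9.31×10^5 N/C.

9.31×10^5 N/C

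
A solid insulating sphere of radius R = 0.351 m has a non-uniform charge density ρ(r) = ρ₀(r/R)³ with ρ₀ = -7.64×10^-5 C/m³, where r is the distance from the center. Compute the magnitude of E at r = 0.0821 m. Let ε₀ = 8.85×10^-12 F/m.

Symmetry ⇒ E = E(r) r̂. Gaussian sphere of radius r = 0.0821 m (r < R).
Q_enc = ∫₀^r ρ(r')·4πr'² dr' = (4πρ₀/R³) ∫₀^r r'^5 dr' = 4πρ₀ r^6/(6·R³) = -1.133e-9 C.
By Gauss's law, ∮E·dA = E·4πr² = Q_enc/ε₀.
E = |Q_enc|/(4πε₀r²) = (1.133×10^-9)/(4π·8.85×10^-12·(0.0821)²) = 1.51e3 N/C.

|E| ≈ 1.51×10^3 V/m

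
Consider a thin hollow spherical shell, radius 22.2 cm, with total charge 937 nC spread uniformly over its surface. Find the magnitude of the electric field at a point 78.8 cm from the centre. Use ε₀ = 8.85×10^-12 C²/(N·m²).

Use a concentric Gaussian sphere at r = 78.8 cm (r > 22.2 cm).
The entire shell is enclosed: Q_enc = 9.37e-7 C.
By Gauss's law, ∮E·dA = E·4πr² = Q_enc/ε₀.
E = |Q_enc|/(4πε₀r²) = (9.37×10^-7)/(4π·8.85×10^-12·(0.788)²) = 1.36×10^4 N/C.

E = 1.36e4 N/C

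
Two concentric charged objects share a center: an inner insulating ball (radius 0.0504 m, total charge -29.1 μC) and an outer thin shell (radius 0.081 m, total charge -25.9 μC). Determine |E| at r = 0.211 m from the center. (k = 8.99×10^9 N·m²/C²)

Use a concentric Gaussian sphere at r = 0.211 m (r > 0.081 m, enclosing both).
Q_enc = (-29.1 μC) + (-25.9 μC) = -5.50×10^-5 C.
By Gauss's law, ∮E·dA = E·4πr² = Q_enc/ε₀.
E = k|Q_enc|/r² = (8.99×10^9)(5.50×10^-5)/(0.211)² = 1.11e7 N/C.

E ≈ 1.11×10^7 N/C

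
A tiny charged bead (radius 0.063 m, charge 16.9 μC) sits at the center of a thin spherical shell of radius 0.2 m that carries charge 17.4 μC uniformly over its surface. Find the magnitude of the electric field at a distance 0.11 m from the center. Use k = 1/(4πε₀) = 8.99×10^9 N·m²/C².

E = 1.26×10^7 N/C

By spherical symmetry E is radial; choose a Gaussian sphere of radius r = 0.11 m (between the bodies, 0.063 m < r < 0.2 m).
The shell at 0.2 m lies outside the Gaussian surface, so Q_enc = 16.9 μC = 1.69×10^-5 C.
Since E is radial and uniform over the Gaussian sphere, Φ = E·4πr² = Q_enc/ε₀.
E = k|Q_enc|/r² = (8.99×10^9)(1.69×10^-5)/(0.11)² = 1.26×10^7 N/C.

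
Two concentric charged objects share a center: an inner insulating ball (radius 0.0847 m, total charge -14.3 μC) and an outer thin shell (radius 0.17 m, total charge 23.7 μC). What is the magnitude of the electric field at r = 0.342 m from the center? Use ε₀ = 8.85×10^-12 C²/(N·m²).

By spherical symmetry E is radial; choose a Gaussian sphere of radius r = 0.342 m (r > 0.17 m, enclosing both).
Q_enc = (-14.3 μC) + (23.7 μC) = 9.40×10^-6 C.
Gauss's law: E·4πr² = Q_enc/ε₀.
E = |Q_enc|/(4πε₀r²) = (9.40×10^-6)/(4π·8.85×10^-12·(0.342)²) = 7.23×10^5 N/C.

|E| = 7.23e5 N/C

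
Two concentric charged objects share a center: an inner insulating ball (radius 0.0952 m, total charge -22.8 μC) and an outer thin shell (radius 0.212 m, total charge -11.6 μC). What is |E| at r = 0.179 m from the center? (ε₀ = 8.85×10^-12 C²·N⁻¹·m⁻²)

By spherical symmetry E is radial; choose a Gaussian sphere of radius r = 0.179 m (between the bodies, 0.0952 m < r < 0.212 m).
Only the inner charge is enclosed; the outer shell contributes nothing inside itself. Q_enc = -22.8 μC = -2.28×10^-5 C.
By Gauss's law, ∮E·dA = E·4πr² = Q_enc/ε₀.
E = |Q_enc|/(4πε₀r²) = (2.28×10^-5)/(4π·8.85×10^-12·(0.179)²) = 6.40×10^6 N/C.

6.40×10^6 N/C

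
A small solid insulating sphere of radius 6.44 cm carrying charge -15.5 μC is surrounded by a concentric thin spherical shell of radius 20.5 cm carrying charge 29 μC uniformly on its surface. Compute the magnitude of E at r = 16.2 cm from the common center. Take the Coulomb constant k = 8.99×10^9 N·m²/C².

Take a concentric spherical Gaussian surface of radius r = 16.2 cm (between the bodies, 6.44 cm < r < 20.5 cm).
The shell at 20.5 cm lies outside the Gaussian surface, so Q_enc = -15.5 μC = -1.55×10^-5 C.
By Gauss's law, ∮E·dA = E·4πr² = Q_enc/ε₀.
E = k|Q_enc|/r² = (8.99×10^9)(1.55e-5)/(0.162)² = 5.31×10^6 N/C.

5.31e6 N/C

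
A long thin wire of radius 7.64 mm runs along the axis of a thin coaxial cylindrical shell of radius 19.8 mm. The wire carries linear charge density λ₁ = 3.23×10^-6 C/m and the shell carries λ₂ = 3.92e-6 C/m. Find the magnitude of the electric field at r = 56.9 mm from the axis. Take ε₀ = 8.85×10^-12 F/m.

2.26×10^6 N/C

Take a coaxial cylindrical Gaussian surface of radius r = 56.9 mm and length L (r > 19.8 mm, enclosing both).
λ_enc = λ₁ + λ₂ = (3.23×10^-6) + (3.92×10^-6) = 7.15e-6 C/m.
By Gauss's law (flux through the curved wall only), E·2πrL = λ_enc L/ε₀.
E = |λ_enc|/(2πε₀r) = (7.15×10^-6)/(2π·8.85×10^-12·0.0569) = 2.26e6 N/C.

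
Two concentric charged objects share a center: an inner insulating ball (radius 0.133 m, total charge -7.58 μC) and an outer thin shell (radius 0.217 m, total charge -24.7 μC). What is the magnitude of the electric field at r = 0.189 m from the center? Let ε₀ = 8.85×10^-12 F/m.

Take a concentric spherical Gaussian surface of radius r = 0.189 m (between the bodies, 0.133 m < r < 0.217 m).
Only the inner charge is enclosed; the outer shell contributes nothing inside itself. Q_enc = -7.58 μC = -7.58e-6 C.
Since E is radial and uniform over the Gaussian sphere, Φ = E·4πr² = Q_enc/ε₀.
E = |Q_enc|/(4πε₀r²) = (7.58×10^-6)/(4π·8.85×10^-12·(0.189)²) = 1.91e6 N/C.

E = 1.91×10^6 N/C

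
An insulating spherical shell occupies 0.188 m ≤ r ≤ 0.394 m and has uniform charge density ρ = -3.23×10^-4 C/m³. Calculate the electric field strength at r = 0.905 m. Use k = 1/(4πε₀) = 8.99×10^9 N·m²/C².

8.10×10^5 N/C

By spherical symmetry E is radial; choose a Gaussian sphere of radius r = 0.905 m (r > 0.394 m, enclosing the whole shell).
Q_enc = ρ·(4π/3)(b³ − a³) = (-3.23×10^-4)·(4π/3)·((0.394)³ − (0.188)³) = -7.376e-5 C.
Gauss's law: E·4πr² = Q_enc/ε₀.
E = k|Q_enc|/r² = (8.99×10^9)(7.376×10^-5)/(0.905)² = 8.10e5 N/C.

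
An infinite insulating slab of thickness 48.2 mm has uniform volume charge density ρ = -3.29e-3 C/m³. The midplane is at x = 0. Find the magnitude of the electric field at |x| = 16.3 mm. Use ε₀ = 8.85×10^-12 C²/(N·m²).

By symmetry E is perpendicular to the slab. A Gaussian pillbox from −16.3 mm to +16.3 mm (face area A) lies entirely within the slab.
Q_enc = ρ·(2x)·A and flux = 2EA, so 2EA = 2ρxA/ε₀ ⇒ E = |ρ|x/ε₀.
E = (3.29×10^-3)(0.0163)/(8.85×10^-12) = 6.06×10^6 N/C.

E = 6.06×10^6 N/C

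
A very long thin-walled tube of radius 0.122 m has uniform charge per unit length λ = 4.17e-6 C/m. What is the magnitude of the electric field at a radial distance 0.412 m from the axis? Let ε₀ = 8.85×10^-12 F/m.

|E| = 1.82×10^5 V/m

Coaxial Gaussian cylinder, radius r = 0.412 m, length L (r > 0.122 m).
The full line charge is enclosed: λ_enc = 4.17×10^-6 C/m.
Gauss's law: E·2πrL = λ_enc L/ε₀.
E = |λ_enc|/(2πε₀r) = (4.17×10^-6)/(2π·8.85×10^-12·0.412) = 1.82e5 N/C.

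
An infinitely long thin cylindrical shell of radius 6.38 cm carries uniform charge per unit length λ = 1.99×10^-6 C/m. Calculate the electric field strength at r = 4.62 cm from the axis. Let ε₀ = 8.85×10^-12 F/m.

Choose a coaxial cylinder of radius r = 4.62 cm (arbitrary length L) as the Gaussian surface (r < 6.38 cm, inside the shell).
All the surface charge lies outside this cylinder: Q_enc = 0, hence E = 0.

|E| = 0 V/m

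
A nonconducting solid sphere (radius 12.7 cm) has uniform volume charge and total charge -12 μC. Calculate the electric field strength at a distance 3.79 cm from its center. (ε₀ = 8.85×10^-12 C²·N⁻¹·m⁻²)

Symmetry ⇒ E = E(r) r̂. Gaussian sphere of radius r = 3.79 cm (r < R).
Only the charge within r is enclosed: Q_enc = Q·(r/R)³ = (-12 μC)·(3.79 cm/12.7 cm)³ = -3.189×10^-7 C.
Since E is radial and uniform over the Gaussian sphere, Φ = E·4πr² = Q_enc/ε₀.
E = |Q_enc|/(4πε₀r²) = (3.189e-7)/(4π·8.85×10^-12·(0.0379)²) = 2.00×10^6 N/C.

|E| ≈ 2.00×10^6 N/C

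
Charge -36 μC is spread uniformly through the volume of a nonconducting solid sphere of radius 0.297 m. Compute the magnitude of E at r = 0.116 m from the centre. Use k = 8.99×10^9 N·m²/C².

Take a concentric spherical Gaussian surface of radius r = 0.116 m (r < R).
For a uniform sphere the enclosed fraction is (r/R)³, so Q_enc = (-36 μC)(0.116/0.297)³ = -2.145×10^-6 C.
Applying ∮E·dA = Q_enc/ε₀ with Φ = E(4πr²):
E = k|Q_enc|/r² = (8.99×10^9)(2.145e-6)/(0.116)² = 1.43e6 N/C.

|E| ≈ 1.43e6 V/m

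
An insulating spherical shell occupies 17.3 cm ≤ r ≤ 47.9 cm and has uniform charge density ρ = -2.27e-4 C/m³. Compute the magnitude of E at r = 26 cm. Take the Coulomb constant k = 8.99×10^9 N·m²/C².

Take a concentric spherical Gaussian surface of radius r = 26 cm (within the shell material, 17.3 cm < r < 47.9 cm).
Enclosed charge is the volume from a to r: Q_enc = (4π/3)ρ(r³ − a³) = -1.179×10^-5 C.
By Gauss's law, ∮E·dA = E·4πr² = Q_enc/ε₀.
E = k|Q_enc|/r² = (8.99×10^9)(1.179e-5)/(0.26)² = 1.57×10^6 N/C.

E ≈ 1.57×10^6 V/m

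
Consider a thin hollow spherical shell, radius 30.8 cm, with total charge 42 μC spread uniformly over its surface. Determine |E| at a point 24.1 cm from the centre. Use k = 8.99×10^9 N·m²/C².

|E| = 0 N/C

Use a concentric Gaussian sphere at r = 24.1 cm (inside the shell, r < 30.8 cm).
No charge lies within this surface, so Q_enc = 0 and Gauss's law gives E·4πr² = 0 ⇒ E = 0.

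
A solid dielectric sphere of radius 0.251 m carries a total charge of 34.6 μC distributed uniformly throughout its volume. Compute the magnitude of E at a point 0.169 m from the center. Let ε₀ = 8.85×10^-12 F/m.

Take a concentric spherical Gaussian surface of radius r = 0.169 m (r < R).
For a uniform sphere the enclosed fraction is (r/R)³, so Q_enc = (34.6 μC)(0.169/0.251)³ = 1.056×10^-5 C.
Gauss's law: E·4πr² = Q_enc/ε₀.
E = |Q_enc|/(4πε₀r²) = (1.056e-5)/(4π·8.85×10^-12·(0.169)²) = 3.32×10^6 N/C.

E ≈ 3.32×10^6 N/C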